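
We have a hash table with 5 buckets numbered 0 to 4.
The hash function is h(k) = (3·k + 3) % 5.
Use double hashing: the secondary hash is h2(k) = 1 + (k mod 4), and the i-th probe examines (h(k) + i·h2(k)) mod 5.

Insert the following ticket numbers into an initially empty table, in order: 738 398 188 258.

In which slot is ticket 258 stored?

738 hashes to 2; slot 2 is free → place at 2.
398 hashes to 2, h2=3; 2 taken → place at 0.
188 hashes to 2, h2=1; 2 taken → place at 3.
258 hashes to 2, h2=3; 2,0,3 taken → place at 1.
Table: [398, 258, 738, 188, ∅]

1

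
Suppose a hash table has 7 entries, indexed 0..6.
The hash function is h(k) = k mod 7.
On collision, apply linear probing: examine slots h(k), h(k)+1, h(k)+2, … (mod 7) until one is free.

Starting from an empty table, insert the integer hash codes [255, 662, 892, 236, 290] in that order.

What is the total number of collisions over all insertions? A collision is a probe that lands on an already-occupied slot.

7

255 hashes to 3; slot 3 is free -> place at 3.
662 hashes to 4; slot 4 is free -> place at 4.
892 hashes to 3; 3,4 taken -> place at 5.
236 hashes to 5; 5 taken -> place at 6.
290 hashes to 3; 3,4,5,6 taken -> place at 0.
Table: [290, _, _, 255, 662, 892, 236]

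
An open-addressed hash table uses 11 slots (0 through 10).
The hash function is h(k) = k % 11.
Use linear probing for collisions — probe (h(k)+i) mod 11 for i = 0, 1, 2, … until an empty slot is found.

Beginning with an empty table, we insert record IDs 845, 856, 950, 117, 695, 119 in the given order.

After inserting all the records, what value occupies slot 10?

845: h=9 -> slot 9
856: h=9, probe 9,10 -> slot 10
950: h=4 -> slot 4
117: h=7 -> slot 7
695: h=2 -> slot 2
119: h=9, probe 9,10,0 -> slot 0
Table: [119, —, 695, —, 950, —, —, 117, —, 845, 856]

856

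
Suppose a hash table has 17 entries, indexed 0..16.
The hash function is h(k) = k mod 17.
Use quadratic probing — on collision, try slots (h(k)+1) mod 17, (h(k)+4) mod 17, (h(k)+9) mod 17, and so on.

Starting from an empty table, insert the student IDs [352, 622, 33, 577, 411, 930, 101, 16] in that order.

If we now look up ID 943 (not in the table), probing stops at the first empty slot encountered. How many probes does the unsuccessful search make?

2

352: h=12 => slot 12
622: h=10 => slot 10
33: h=16 => slot 16
577: h=16, probe 16,0 => slot 0
411: h=3 => slot 3
930: h=12, probe 12,13 => slot 13
101: h=16, probe 16,0,3,8 => slot 8
16: h=16, probe 16,0,3,8,15 => slot 15
Table: [577, ., ., 411, ., ., ., ., 101, ., 622, ., 352, 930, ., 16, 33]
Lookup 943: h=8, probe 8,9 → slot 9 empty, not found.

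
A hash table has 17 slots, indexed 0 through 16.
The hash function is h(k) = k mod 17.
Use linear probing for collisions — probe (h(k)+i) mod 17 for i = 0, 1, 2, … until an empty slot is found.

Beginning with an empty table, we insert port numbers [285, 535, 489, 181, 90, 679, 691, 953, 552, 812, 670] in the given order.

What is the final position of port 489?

14

285: h=13 => slot 13
535: h=8 => slot 8
489: h=13, probe 13,14 => slot 14
181: h=11 => slot 11
90: h=5 => slot 5
679: h=16 => slot 16
691: h=11, probe 11,12 => slot 12
953: h=1 => slot 1
552: h=8, probe 8,9 => slot 9
812: h=13, probe 13,14,15 => slot 15
670: h=7 => slot 7
Table: [., 953, ., ., ., 90, ., 670, 535, 552, ., 181, 691, 285, 489, 812, 679]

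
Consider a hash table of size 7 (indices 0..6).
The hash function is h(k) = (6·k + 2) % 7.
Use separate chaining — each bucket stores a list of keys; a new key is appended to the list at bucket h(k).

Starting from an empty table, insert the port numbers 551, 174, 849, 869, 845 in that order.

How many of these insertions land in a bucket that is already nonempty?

1

Insert 551: h=4, bucket 4 empty -> new chain.
Insert 174: h=3, bucket 3 empty -> new chain.
Insert 849: h=0, bucket 0 empty -> new chain.
Insert 869: h=1, bucket 1 empty -> new chain.
Insert 845: h=4, bucket 4 nonempty -> append to chain.
Final buckets:
0: 849
1: 869
2: .
3: 174
4: 551 -> 845
5: .
6: .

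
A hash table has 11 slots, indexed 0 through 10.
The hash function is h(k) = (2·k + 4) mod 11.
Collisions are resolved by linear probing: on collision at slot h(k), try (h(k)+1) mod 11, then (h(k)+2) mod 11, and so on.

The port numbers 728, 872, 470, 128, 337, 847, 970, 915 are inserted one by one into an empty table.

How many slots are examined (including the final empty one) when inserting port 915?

Insert 728: h=8, slot 8 empty => index 8.
Insert 872: h=10, slot 10 empty => index 10.
Insert 470: h=9, slot 9 empty => index 9.
Insert 128: h=7, slot 7 empty => index 7.
Insert 337: h=7, slots 7,8,9,10 occupied => index 0.
Insert 847: h=4, slot 4 empty => index 4.
Insert 970: h=8, slots 8,9,10,0 occupied => index 1.
Insert 915: h=8, slots 8,9,10,0,1 occupied => index 2.
Table: [337, 970, 915, _, 847, _, _, 128, 728, 470, 872]

6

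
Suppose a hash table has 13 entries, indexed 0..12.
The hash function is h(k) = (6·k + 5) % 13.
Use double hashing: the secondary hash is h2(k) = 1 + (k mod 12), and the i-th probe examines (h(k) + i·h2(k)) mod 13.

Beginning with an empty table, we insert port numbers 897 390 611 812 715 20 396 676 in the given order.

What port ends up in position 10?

676

Insert 897: h=5, slot 5 empty => index 5.
Insert 390: h=5, h2=7, slot 5 occupied => index 12.
Insert 611: h=5, h2=12, slot 5 occupied => index 4.
Insert 812: h=2, slot 2 empty => index 2.
Insert 715: h=5, h2=8, slot 5 occupied => index 0.
Insert 20: h=8, slot 8 empty => index 8.
Insert 396: h=2, h2=1, slot 2 occupied => index 3.
Insert 676: h=5, h2=5, slot 5 occupied => index 10.
Table: [715, —, 812, 396, 611, 897, —, —, 20, —, 676, —, 390]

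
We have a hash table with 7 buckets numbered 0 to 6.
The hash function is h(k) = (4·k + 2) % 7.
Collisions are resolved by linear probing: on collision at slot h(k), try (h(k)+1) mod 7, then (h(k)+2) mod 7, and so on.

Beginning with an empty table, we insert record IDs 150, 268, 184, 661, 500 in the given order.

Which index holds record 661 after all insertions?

1

150 hashes to 0; slot 0 is free -> place at 0.
268 hashes to 3; slot 3 is free -> place at 3.
184 hashes to 3; 3 taken -> place at 4.
661 hashes to 0; 0 taken -> place at 1.
500 hashes to 0; 0,1 taken -> place at 2.
Table: [150, 661, 500, 268, 184, —, —]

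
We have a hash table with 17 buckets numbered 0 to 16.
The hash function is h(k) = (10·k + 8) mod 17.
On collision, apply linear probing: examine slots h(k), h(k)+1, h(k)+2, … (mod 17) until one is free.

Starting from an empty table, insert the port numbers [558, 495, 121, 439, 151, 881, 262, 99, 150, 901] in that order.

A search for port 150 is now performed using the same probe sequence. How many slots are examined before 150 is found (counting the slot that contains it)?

Insert 558: h=12, slot 12 empty -> index 12.
Insert 495: h=11, slot 11 empty -> index 11.
Insert 121: h=11, slots 11,12 occupied -> index 13.
Insert 439: h=12, slots 12,13 occupied -> index 14.
Insert 151: h=5, slot 5 empty -> index 5.
Insert 881: h=12, slots 12,13,14 occupied -> index 15.
Insert 262: h=10, slot 10 empty -> index 10.
Insert 99: h=12, slots 12,13,14,15 occupied -> index 16.
Insert 150: h=12, slots 12,13,14,15,16 occupied -> index 0.
Insert 901: h=8, slot 8 empty -> index 8.
Table: [150, ., ., ., ., 151, ., ., 901, ., 262, 495, 558, 121, 439, 881, 99]
Lookup 150: h=12, probe 12,13,14,15,16,0 → found at 0.

6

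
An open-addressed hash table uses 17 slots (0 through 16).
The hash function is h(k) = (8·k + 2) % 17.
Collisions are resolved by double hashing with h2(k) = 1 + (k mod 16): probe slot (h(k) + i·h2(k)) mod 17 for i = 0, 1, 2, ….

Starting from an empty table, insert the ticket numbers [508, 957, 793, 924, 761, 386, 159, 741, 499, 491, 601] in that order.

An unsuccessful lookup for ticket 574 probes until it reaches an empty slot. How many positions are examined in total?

508: h=3 => slot 3
957: h=8 => slot 8
793: h=5 => slot 5
924: h=16 => slot 16
761: h=4 => slot 4
386: h=13 => slot 13
159: h=16, h2=16, probe 16,15 => slot 15
741: h=14 => slot 14
499: h=16, h2=4, probe 16,3,7 => slot 7
491: h=3, h2=12, probe 3,15,10 => slot 10
601: h=16, h2=10, probe 16,9 => slot 9
Table: [., ., ., 508, 761, 793, ., 499, 957, 601, 491, ., ., 386, 741, 159, 924]
Lookup 574: h=4, h2=15, probe 4,2 → slot 2 empty, not found.

2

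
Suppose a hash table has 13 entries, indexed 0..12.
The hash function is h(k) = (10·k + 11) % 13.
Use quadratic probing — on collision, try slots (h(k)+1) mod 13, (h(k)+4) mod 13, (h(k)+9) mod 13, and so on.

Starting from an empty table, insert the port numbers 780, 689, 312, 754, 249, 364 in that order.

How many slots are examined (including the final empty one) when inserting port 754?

780: h=11 => slot 11
689: h=11, probe 11,12 => slot 12
312: h=11, probe 11,12,2 => slot 2
754: h=11, probe 11,12,2,7 => slot 7
249: h=5 => slot 5
364: h=11, probe 11,12,2,7,1 => slot 1
Table: [—, 364, 312, —, —, 249, —, 754, —, —, —, 780, 689]

4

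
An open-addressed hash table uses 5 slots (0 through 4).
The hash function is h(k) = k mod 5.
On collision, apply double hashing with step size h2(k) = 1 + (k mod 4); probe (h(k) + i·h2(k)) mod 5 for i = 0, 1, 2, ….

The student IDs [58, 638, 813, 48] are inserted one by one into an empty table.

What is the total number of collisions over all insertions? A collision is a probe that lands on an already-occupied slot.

58: h=3 -> slot 3
638: h=3, h2=3, probe 3,1 -> slot 1
813: h=3, h2=2, probe 3,0 -> slot 0
48: h=3, h2=1, probe 3,4 -> slot 4
Table: [813, 638, ., 58, 48]

3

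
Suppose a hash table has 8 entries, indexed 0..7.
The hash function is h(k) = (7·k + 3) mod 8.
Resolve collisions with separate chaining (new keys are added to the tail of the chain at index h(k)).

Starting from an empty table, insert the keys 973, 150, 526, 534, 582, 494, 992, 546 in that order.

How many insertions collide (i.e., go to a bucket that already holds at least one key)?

973 → bucket 6
150 → bucket 5
526 → bucket 5 (collision)
534 → bucket 5 (collision)
582 → bucket 5 (collision)
494 → bucket 5 (collision)
992 → bucket 3
546 → bucket 1
Final buckets:
0: —
1: 546
2: —
3: 992
4: —
5: 150 -> 526 -> 534 -> 582 -> 494
6: 973
7: —

4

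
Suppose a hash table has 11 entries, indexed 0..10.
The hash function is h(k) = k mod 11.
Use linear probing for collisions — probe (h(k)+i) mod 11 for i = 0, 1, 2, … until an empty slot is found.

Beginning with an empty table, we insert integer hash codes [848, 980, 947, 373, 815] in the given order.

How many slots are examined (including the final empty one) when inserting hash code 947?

3

848 hashes to 1; slot 1 is free => place at 1.
980 hashes to 1; 1 taken => place at 2.
947 hashes to 1; 1,2 taken => place at 3.
373 hashes to 10; slot 10 is free => place at 10.
815 hashes to 1; 1,2,3 taken => place at 4.
Table: [., 848, 980, 947, 815, ., ., ., ., ., 373]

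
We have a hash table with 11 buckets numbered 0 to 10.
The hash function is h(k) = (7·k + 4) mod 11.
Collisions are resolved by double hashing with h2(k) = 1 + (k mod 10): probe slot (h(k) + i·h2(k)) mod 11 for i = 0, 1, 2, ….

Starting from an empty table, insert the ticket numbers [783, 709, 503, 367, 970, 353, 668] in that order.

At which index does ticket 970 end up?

8

783 hashes to 7; slot 7 is free -> place at 7.
709 hashes to 6; slot 6 is free -> place at 6.
503 hashes to 5; slot 5 is free -> place at 5.
367 hashes to 10; slot 10 is free -> place at 10.
970 hashes to 7, h2=1; 7 taken -> place at 8.
353 hashes to 0; slot 0 is free -> place at 0.
668 hashes to 5, h2=9; 5 taken -> place at 3.
Table: [353, _, _, 668, _, 503, 709, 783, 970, _, 367]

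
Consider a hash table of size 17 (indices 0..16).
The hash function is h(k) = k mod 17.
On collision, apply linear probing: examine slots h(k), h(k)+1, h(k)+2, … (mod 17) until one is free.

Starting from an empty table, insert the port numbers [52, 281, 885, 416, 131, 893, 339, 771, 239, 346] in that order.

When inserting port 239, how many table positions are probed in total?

52 hashes to 1; slot 1 is free → place at 1.
281 hashes to 9; slot 9 is free → place at 9.
885 hashes to 1; 1 taken → place at 2.
416 hashes to 8; slot 8 is free → place at 8.
131 hashes to 12; slot 12 is free → place at 12.
893 hashes to 9; 9 taken → place at 10.
339 hashes to 16; slot 16 is free → place at 16.
771 hashes to 6; slot 6 is free → place at 6.
239 hashes to 1; 1,2 taken → place at 3.
346 hashes to 6; 6 taken → place at 7.
Table: [∅, 52, 885, 239, ∅, ∅, 771, 346, 416, 281, 893, ∅, 131, ∅, ∅, ∅, 339]

3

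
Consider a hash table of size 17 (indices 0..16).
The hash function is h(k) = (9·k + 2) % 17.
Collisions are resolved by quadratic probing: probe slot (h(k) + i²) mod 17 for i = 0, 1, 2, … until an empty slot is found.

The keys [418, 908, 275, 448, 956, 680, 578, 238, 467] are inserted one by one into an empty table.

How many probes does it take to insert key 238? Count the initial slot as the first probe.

418: h=7 => slot 7
908: h=14 => slot 14
275: h=12 => slot 12
448: h=5 => slot 5
956: h=4 => slot 4
680: h=2 => slot 2
578: h=2, probe 2,3 => slot 3
238: h=2, probe 2,3,6 => slot 6
467: h=6, probe 6,7,10 => slot 10
Table: [—, —, 680, 578, 956, 448, 238, 418, —, —, 467, —, 275, —, 908, —, —]

3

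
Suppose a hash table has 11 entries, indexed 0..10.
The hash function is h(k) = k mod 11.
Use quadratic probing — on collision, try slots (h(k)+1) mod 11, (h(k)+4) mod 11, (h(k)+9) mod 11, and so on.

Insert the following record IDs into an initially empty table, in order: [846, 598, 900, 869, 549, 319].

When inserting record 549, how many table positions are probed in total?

3

846: h=10 => slot 10
598: h=4 => slot 4
900: h=9 => slot 9
869: h=0 => slot 0
549: h=10, probe 10,0,3 => slot 3
319: h=0, probe 0,1 => slot 1
Table: [869, 319, ∅, 549, 598, ∅, ∅, ∅, ∅, 900, 846]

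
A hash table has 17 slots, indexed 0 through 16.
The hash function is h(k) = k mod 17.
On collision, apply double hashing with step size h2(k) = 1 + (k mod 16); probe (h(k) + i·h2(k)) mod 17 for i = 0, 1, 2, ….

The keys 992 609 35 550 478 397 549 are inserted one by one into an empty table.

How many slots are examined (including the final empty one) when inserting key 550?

Insert 992: h=6, slot 6 empty -> index 6.
Insert 609: h=14, slot 14 empty -> index 14.
Insert 35: h=1, slot 1 empty -> index 1.
Insert 550: h=6, h2=7, slot 6 occupied -> index 13.
Insert 478: h=2, slot 2 empty -> index 2.
Insert 397: h=6, h2=14, slot 6 occupied -> index 3.
Insert 549: h=5, slot 5 empty -> index 5.
Table: [_, 35, 478, 397, _, 549, 992, _, _, _, _, _, _, 550, 609, _, _]

2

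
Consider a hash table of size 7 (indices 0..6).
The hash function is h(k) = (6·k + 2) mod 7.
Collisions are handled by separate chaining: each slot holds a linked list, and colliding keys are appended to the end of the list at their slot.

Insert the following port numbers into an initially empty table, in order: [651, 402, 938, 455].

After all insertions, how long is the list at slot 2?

3

Insert 651: h=2, bucket 2 empty → new chain.
Insert 402: h=6, bucket 6 empty → new chain.
Insert 938: h=2, bucket 2 nonempty → append to chain.
Insert 455: h=2, bucket 2 nonempty → append to chain.
Final buckets:
0: ∅
1: ∅
2: 651 -> 938 -> 455
3: ∅
4: ∅
5: ∅
6: 402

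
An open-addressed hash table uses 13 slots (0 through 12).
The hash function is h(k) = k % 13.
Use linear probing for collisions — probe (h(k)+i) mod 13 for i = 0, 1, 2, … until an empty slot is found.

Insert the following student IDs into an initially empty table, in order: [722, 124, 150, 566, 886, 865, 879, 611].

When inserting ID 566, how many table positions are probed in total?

722: h=7 → slot 7
124: h=7, probe 7,8 → slot 8
150: h=7, probe 7,8,9 → slot 9
566: h=7, probe 7,8,9,10 → slot 10
886: h=2 → slot 2
865: h=7, probe 7,8,9,10,11 → slot 11
879: h=8, probe 8,9,10,11,12 → slot 12
611: h=0 → slot 0
Table: [611, —, 886, —, —, —, —, 722, 124, 150, 566, 865, 879]

4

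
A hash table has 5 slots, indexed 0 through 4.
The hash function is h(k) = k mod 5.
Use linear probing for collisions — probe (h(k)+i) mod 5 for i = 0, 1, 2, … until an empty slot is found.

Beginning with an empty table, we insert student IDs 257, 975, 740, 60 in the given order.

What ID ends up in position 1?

740

257: h=2 -> slot 2
975: h=0 -> slot 0
740: h=0, probe 0,1 -> slot 1
60: h=0, probe 0,1,2,3 -> slot 3
Table: [975, 740, 257, 60, —]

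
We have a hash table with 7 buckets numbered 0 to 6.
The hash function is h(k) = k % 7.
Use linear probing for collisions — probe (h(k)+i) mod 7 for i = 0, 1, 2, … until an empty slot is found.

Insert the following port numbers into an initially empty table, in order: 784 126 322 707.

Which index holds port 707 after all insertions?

784 hashes to 0; slot 0 is free => place at 0.
126 hashes to 0; 0 taken => place at 1.
322 hashes to 0; 0,1 taken => place at 2.
707 hashes to 0; 0,1,2 taken => place at 3.
Table: [784, 126, 322, 707, ., ., .]

3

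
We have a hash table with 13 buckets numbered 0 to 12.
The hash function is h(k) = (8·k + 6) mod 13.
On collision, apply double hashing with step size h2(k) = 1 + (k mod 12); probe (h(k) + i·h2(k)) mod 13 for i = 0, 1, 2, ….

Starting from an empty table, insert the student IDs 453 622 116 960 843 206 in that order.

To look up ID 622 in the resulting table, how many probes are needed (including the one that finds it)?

2

453: h=3 -> slot 3
622: h=3, h2=11, probe 3,1 -> slot 1
116: h=11 -> slot 11
960: h=3, h2=1, probe 3,4 -> slot 4
843: h=3, h2=4, probe 3,7 -> slot 7
206: h=3, h2=3, probe 3,6 -> slot 6
Table: [-, 622, -, 453, 960, -, 206, 843, -, -, -, 116, -]
Lookup 622: h=3, h2=11, probe 3,1 → found at 1.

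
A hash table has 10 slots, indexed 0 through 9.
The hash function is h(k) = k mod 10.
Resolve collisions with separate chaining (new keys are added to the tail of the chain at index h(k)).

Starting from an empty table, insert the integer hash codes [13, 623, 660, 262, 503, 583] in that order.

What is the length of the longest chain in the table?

4

13 → bucket 3
623 → bucket 3 (collision)
660 → bucket 0
262 → bucket 2
503 → bucket 3 (collision)
583 → bucket 3 (collision)
Final buckets:
0: 660
1: -
2: 262
3: 13 -> 623 -> 503 -> 583
4: -
5: -
6: -
7: -
8: -
9: -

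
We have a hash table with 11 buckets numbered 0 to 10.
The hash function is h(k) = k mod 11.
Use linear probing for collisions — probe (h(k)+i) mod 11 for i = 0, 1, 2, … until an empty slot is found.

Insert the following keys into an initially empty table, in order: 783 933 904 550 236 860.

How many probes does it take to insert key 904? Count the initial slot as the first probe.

783: h=2 => slot 2
933: h=9 => slot 9
904: h=2, probe 2,3 => slot 3
550: h=0 => slot 0
236: h=5 => slot 5
860: h=2, probe 2,3,4 => slot 4
Table: [550, ∅, 783, 904, 860, 236, ∅, ∅, ∅, 933, ∅]

2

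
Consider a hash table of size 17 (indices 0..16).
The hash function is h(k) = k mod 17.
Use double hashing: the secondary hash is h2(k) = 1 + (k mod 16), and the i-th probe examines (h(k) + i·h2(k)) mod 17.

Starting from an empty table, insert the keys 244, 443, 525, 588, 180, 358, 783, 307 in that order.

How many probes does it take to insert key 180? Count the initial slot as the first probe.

Insert 244: h=6, slot 6 empty → index 6.
Insert 443: h=1, slot 1 empty → index 1.
Insert 525: h=15, slot 15 empty → index 15.
Insert 588: h=10, slot 10 empty → index 10.
Insert 180: h=10, h2=5, slots 10,15 occupied → index 3.
Insert 358: h=1, h2=7, slot 1 occupied → index 8.
Insert 783: h=1, h2=16, slot 1 occupied → index 0.
Insert 307: h=1, h2=4, slot 1 occupied → index 5.
Table: [783, 443, ∅, 180, ∅, 307, 244, ∅, 358, ∅, 588, ∅, ∅, ∅, ∅, 525, ∅]

3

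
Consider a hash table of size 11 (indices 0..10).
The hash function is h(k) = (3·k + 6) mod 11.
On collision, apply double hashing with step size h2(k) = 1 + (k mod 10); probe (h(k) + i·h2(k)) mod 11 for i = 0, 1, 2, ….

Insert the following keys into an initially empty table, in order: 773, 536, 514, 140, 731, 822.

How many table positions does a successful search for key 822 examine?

2

773: h=4 => slot 4
536: h=8 => slot 8
514: h=8, h2=5, probe 8,2 => slot 2
140: h=8, h2=1, probe 8,9 => slot 9
731: h=10 => slot 10
822: h=8, h2=3, probe 8,0 => slot 0
Table: [822, —, 514, —, 773, —, —, —, 536, 140, 731]
Lookup 822: h=8, h2=3, probe 8,0 → found at 0.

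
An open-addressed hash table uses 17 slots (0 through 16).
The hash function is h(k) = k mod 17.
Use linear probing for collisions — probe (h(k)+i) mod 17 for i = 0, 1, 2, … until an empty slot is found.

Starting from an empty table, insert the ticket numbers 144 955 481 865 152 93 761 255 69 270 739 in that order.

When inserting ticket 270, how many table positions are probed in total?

5

144: h=8 => slot 8
955: h=3 => slot 3
481: h=5 => slot 5
865: h=15 => slot 15
152: h=16 => slot 16
93: h=8, probe 8,9 => slot 9
761: h=13 => slot 13
255: h=0 => slot 0
69: h=1 => slot 1
270: h=15, probe 15,16,0,1,2 => slot 2
739: h=8, probe 8,9,10 => slot 10
Table: [255, 69, 270, 955, —, 481, —, —, 144, 93, 739, —, —, 761, —, 865, 152]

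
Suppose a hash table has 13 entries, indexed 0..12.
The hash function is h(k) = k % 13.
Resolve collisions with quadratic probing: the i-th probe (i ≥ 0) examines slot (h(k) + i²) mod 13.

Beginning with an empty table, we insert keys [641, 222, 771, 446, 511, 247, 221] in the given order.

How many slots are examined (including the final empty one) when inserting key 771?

641: h=4 -> slot 4
222: h=1 -> slot 1
771: h=4, probe 4,5 -> slot 5
446: h=4, probe 4,5,8 -> slot 8
511: h=4, probe 4,5,8,0 -> slot 0
247: h=0, probe 0,1,4,9 -> slot 9
221: h=0, probe 0,1,4,9,3 -> slot 3
Table: [511, 222, _, 221, 641, 771, _, _, 446, 247, _, _, _]

2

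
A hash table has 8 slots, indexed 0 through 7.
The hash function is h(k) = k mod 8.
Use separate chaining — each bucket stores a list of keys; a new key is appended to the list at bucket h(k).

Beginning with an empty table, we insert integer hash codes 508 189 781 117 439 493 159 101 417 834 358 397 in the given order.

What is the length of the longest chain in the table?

6

508 -> bucket 4
189 -> bucket 5
781 -> bucket 5 (collision)
117 -> bucket 5 (collision)
439 -> bucket 7
493 -> bucket 5 (collision)
159 -> bucket 7 (collision)
101 -> bucket 5 (collision)
417 -> bucket 1
834 -> bucket 2
358 -> bucket 6
397 -> bucket 5 (collision)
Final buckets:
0: —
1: 417
2: 834
3: —
4: 508
5: 189 -> 781 -> 117 -> 493 -> 101 -> 397
6: 358
7: 439 -> 159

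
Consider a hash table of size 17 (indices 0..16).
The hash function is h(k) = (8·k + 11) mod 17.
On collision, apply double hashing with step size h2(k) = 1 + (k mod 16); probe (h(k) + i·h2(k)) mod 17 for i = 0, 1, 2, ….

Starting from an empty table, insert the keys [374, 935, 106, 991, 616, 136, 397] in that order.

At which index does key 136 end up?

3

Insert 374: h=11, slot 11 empty => index 11.
Insert 935: h=11, h2=8, slot 11 occupied => index 2.
Insert 106: h=9, slot 9 empty => index 9.
Insert 991: h=0, slot 0 empty => index 0.
Insert 616: h=9, h2=9, slot 9 occupied => index 1.
Insert 136: h=11, h2=9, slot 11 occupied => index 3.
Insert 397: h=8, slot 8 empty => index 8.
Table: [991, 616, 935, 136, _, _, _, _, 397, 106, _, 374, _, _, _, _, _]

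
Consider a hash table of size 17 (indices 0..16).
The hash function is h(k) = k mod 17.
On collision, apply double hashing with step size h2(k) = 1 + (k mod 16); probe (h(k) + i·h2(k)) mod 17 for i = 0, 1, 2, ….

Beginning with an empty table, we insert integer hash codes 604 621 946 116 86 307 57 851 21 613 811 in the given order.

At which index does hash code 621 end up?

604 hashes to 9; slot 9 is free -> place at 9.
621 hashes to 9, h2=14; 9 taken -> place at 6.
946 hashes to 11; slot 11 is free -> place at 11.
116 hashes to 14; slot 14 is free -> place at 14.
86 hashes to 1; slot 1 is free -> place at 1.
307 hashes to 1, h2=4; 1 taken -> place at 5.
57 hashes to 6, h2=10; 6 taken -> place at 16.
851 hashes to 1, h2=4; 1,5,9 taken -> place at 13.
21 hashes to 4; slot 4 is free -> place at 4.
613 hashes to 1, h2=6; 1 taken -> place at 7.
811 hashes to 12; slot 12 is free -> place at 12.
Table: [., 86, ., ., 21, 307, 621, 613, ., 604, ., 946, 811, 851, 116, ., 57]

6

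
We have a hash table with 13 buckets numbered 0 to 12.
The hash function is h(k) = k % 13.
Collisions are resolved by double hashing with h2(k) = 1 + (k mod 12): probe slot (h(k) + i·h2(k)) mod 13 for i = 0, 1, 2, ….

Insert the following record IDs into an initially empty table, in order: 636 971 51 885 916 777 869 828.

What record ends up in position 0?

Insert 636: h=12, slot 12 empty -> index 12.
Insert 971: h=9, slot 9 empty -> index 9.
Insert 51: h=12, h2=4, slot 12 occupied -> index 3.
Insert 885: h=1, slot 1 empty -> index 1.
Insert 916: h=6, slot 6 empty -> index 6.
Insert 777: h=10, slot 10 empty -> index 10.
Insert 869: h=11, slot 11 empty -> index 11.
Insert 828: h=9, h2=1, slots 9,10,11,12 occupied -> index 0.
Table: [828, 885, _, 51, _, _, 916, _, _, 971, 777, 869, 636]

828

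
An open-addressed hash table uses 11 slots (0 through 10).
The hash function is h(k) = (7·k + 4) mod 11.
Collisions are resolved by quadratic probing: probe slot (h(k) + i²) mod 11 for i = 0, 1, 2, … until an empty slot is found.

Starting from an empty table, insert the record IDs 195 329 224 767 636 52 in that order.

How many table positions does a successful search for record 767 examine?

195: h=5 -> slot 5
329: h=8 -> slot 8
224: h=10 -> slot 10
767: h=5, probe 5,6 -> slot 6
636: h=1 -> slot 1
52: h=5, probe 5,6,9 -> slot 9
Table: [-, 636, -, -, -, 195, 767, -, 329, 52, 224]
Lookup 767: h=5, probe 5,6 → found at 6.

2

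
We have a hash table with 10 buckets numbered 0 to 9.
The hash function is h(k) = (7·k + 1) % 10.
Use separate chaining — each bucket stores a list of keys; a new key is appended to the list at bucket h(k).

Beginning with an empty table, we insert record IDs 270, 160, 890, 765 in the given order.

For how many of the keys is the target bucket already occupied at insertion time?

Insert 270: h=1, bucket 1 empty → new chain.
Insert 160: h=1, bucket 1 nonempty → append to chain.
Insert 890: h=1, bucket 1 nonempty → append to chain.
Insert 765: h=6, bucket 6 empty → new chain.
Final buckets:
0: ∅
1: 270 -> 160 -> 890
2: ∅
3: ∅
4: ∅
5: ∅
6: 765
7: ∅
8: ∅
9: ∅

2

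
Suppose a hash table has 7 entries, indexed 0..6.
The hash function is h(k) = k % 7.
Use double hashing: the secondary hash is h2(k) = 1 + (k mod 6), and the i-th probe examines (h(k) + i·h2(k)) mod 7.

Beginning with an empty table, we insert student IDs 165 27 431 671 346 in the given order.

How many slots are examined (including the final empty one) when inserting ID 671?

2

165: h=4 -> slot 4
27: h=6 -> slot 6
431: h=4, h2=6, probe 4,3 -> slot 3
671: h=6, h2=6, probe 6,5 -> slot 5
346: h=3, h2=5, probe 3,1 -> slot 1
Table: [—, 346, —, 431, 165, 671, 27]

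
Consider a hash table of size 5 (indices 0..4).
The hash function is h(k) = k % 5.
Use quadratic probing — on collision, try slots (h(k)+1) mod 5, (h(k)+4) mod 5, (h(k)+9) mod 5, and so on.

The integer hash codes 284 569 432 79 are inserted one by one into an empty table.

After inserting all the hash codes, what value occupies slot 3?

79

284: h=4 → slot 4
569: h=4, probe 4,0 → slot 0
432: h=2 → slot 2
79: h=4, probe 4,0,3 → slot 3
Table: [569, ∅, 432, 79, 284]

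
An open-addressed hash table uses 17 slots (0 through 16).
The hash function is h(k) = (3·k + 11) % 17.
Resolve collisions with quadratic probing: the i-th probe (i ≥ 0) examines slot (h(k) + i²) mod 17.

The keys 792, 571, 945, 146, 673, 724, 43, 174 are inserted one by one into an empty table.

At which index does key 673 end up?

792: h=7 -> slot 7
571: h=7, probe 7,8 -> slot 8
945: h=7, probe 7,8,11 -> slot 11
146: h=7, probe 7,8,11,16 -> slot 16
673: h=7, probe 7,8,11,16,6 -> slot 6
724: h=7, probe 7,8,11,16,6,15 -> slot 15
43: h=4 -> slot 4
174: h=6, probe 6,7,10 -> slot 10
Table: [∅, ∅, ∅, ∅, 43, ∅, 673, 792, 571, ∅, 174, 945, ∅, ∅, ∅, 724, 146]

6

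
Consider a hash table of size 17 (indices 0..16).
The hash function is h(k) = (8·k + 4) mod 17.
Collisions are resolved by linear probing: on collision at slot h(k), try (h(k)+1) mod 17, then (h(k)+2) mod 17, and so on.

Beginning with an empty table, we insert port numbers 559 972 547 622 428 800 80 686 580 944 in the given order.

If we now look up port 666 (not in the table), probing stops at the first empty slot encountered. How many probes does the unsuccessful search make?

559: h=5 -> slot 5
972: h=11 -> slot 11
547: h=11, probe 11,12 -> slot 12
622: h=16 -> slot 16
428: h=11, probe 11,12,13 -> slot 13
800: h=12, probe 12,13,14 -> slot 14
80: h=15 -> slot 15
686: h=1 -> slot 1
580: h=3 -> slot 3
944: h=8 -> slot 8
Table: [_, 686, _, 580, _, 559, _, _, 944, _, _, 972, 547, 428, 800, 80, 622]
Lookup 666: h=11, probe 11,12,13,14,15,16,0 → slot 0 empty, not found.

7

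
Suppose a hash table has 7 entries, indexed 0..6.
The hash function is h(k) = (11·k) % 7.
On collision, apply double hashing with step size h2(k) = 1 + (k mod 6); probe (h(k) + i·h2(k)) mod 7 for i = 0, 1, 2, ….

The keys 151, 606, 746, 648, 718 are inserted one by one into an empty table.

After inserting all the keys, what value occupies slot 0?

151: h=2 -> slot 2
606: h=2, h2=1, probe 2,3 -> slot 3
746: h=2, h2=3, probe 2,5 -> slot 5
648: h=2, h2=1, probe 2,3,4 -> slot 4
718: h=2, h2=5, probe 2,0 -> slot 0
Table: [718, -, 151, 606, 648, 746, -]

718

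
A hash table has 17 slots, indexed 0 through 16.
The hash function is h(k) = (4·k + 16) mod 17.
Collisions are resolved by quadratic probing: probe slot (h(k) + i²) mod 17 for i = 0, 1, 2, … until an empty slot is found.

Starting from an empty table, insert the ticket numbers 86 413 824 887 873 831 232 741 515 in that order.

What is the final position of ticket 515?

1

Insert 86: h=3, slot 3 empty -> index 3.
Insert 413: h=2, slot 2 empty -> index 2.
Insert 824: h=14, slot 14 empty -> index 14.
Insert 887: h=11, slot 11 empty -> index 11.
Insert 873: h=6, slot 6 empty -> index 6.
Insert 831: h=8, slot 8 empty -> index 8.
Insert 232: h=9, slot 9 empty -> index 9.
Insert 741: h=5, slot 5 empty -> index 5.
Insert 515: h=2, slots 2,3,6,11 occupied -> index 1.
Table: [—, 515, 413, 86, —, 741, 873, —, 831, 232, —, 887, —, —, 824, —, —]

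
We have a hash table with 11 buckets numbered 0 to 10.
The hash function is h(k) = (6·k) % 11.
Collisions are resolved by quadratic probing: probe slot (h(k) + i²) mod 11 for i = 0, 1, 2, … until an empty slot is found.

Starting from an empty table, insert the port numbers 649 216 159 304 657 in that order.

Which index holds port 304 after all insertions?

Insert 649: h=0, slot 0 empty -> index 0.
Insert 216: h=9, slot 9 empty -> index 9.
Insert 159: h=8, slot 8 empty -> index 8.
Insert 304: h=9, slot 9 occupied -> index 10.
Insert 657: h=4, slot 4 empty -> index 4.
Table: [649, _, _, _, 657, _, _, _, 159, 216, 304]

10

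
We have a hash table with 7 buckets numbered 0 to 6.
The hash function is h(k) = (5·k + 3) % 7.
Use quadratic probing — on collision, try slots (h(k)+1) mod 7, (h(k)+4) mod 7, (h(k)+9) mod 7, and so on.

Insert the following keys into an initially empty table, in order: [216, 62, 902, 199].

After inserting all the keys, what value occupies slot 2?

216: h=5 => slot 5
62: h=5, probe 5,6 => slot 6
902: h=5, probe 5,6,2 => slot 2
199: h=4 => slot 4
Table: [∅, ∅, 902, ∅, 199, 216, 62]

902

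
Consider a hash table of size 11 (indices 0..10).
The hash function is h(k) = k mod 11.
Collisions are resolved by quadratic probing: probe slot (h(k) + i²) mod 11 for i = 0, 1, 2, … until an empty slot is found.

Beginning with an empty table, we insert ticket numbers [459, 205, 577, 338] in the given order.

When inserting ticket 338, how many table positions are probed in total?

Insert 459: h=8, slot 8 empty -> index 8.
Insert 205: h=7, slot 7 empty -> index 7.
Insert 577: h=5, slot 5 empty -> index 5.
Insert 338: h=8, slot 8 occupied -> index 9.
Table: [_, _, _, _, _, 577, _, 205, 459, 338, _]

2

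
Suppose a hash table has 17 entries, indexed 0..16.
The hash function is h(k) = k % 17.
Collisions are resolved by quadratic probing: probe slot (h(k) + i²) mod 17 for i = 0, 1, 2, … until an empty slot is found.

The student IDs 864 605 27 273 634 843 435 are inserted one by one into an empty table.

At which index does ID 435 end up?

864 hashes to 14; slot 14 is free -> place at 14.
605 hashes to 10; slot 10 is free -> place at 10.
27 hashes to 10; 10 taken -> place at 11.
273 hashes to 1; slot 1 is free -> place at 1.
634 hashes to 5; slot 5 is free -> place at 5.
843 hashes to 10; 10,11,14 taken -> place at 2.
435 hashes to 10; 10,11,14,2 taken -> place at 9.
Table: [—, 273, 843, —, —, 634, —, —, —, 435, 605, 27, —, —, 864, —, —]

9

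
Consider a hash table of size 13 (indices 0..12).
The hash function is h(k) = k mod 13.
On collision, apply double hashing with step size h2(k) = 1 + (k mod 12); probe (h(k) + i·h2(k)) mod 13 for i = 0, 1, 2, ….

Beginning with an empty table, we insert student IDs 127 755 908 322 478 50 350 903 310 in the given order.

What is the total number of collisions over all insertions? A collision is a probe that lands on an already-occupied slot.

9

127 hashes to 10; slot 10 is free → place at 10.
755 hashes to 1; slot 1 is free → place at 1.
908 hashes to 11; slot 11 is free → place at 11.
322 hashes to 10, h2=11; 10 taken → place at 8.
478 hashes to 10, h2=11; 10,8 taken → place at 6.
50 hashes to 11, h2=3; 11,1 taken → place at 4.
350 hashes to 12; slot 12 is free → place at 12.
903 hashes to 6, h2=4; 6,10,1 taken → place at 5.
310 hashes to 11, h2=11; 11 taken → place at 9.
Table: [., 755, ., ., 50, 903, 478, ., 322, 310, 127, 908, 350]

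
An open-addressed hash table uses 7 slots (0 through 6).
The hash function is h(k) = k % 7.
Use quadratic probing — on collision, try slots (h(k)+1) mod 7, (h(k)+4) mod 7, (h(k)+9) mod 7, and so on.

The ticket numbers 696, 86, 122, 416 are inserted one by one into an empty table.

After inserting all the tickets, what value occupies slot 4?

696: h=3 => slot 3
86: h=2 => slot 2
122: h=3, probe 3,4 => slot 4
416: h=3, probe 3,4,0 => slot 0
Table: [416, —, 86, 696, 122, —, —]

122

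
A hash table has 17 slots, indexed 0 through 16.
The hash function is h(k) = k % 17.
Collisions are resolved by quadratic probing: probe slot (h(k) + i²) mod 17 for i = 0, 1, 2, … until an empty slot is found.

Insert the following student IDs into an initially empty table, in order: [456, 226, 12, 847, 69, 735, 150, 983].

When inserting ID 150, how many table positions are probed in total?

Insert 456: h=14, slot 14 empty -> index 14.
Insert 226: h=5, slot 5 empty -> index 5.
Insert 12: h=12, slot 12 empty -> index 12.
Insert 847: h=14, slot 14 occupied -> index 15.
Insert 69: h=1, slot 1 empty -> index 1.
Insert 735: h=4, slot 4 empty -> index 4.
Insert 150: h=14, slots 14,15,1 occupied -> index 6.
Insert 983: h=14, slots 14,15,1,6 occupied -> index 13.
Table: [—, 69, —, —, 735, 226, 150, —, —, —, —, —, 12, 983, 456, 847, —]

4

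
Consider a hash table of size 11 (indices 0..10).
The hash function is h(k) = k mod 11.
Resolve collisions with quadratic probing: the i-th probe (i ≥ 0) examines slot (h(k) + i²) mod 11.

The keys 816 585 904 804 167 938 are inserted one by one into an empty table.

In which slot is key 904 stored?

816: h=2 → slot 2
585: h=2, probe 2,3 → slot 3
904: h=2, probe 2,3,6 → slot 6
804: h=1 → slot 1
167: h=2, probe 2,3,6,0 → slot 0
938: h=3, probe 3,4 → slot 4
Table: [167, 804, 816, 585, 938, ., 904, ., ., ., .]

6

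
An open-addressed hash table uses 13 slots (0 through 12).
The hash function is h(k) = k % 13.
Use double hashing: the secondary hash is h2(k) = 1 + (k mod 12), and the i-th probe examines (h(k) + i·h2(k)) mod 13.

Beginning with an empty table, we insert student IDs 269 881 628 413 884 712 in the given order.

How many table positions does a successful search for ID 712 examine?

2

269: h=9 → slot 9
881: h=10 → slot 10
628: h=4 → slot 4
413: h=10, h2=6, probe 10,3 → slot 3
884: h=0 → slot 0
712: h=10, h2=5, probe 10,2 → slot 2
Table: [884, _, 712, 413, 628, _, _, _, _, 269, 881, _, _]
Lookup 712: h=10, h2=5, probe 10,2 → found at 2.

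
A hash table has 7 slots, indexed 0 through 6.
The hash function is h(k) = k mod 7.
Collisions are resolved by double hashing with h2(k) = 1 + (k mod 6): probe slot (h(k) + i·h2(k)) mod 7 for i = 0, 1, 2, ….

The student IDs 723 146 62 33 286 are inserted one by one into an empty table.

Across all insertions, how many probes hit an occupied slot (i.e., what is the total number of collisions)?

6

Insert 723: h=2, slot 2 empty => index 2.
Insert 146: h=6, slot 6 empty => index 6.
Insert 62: h=6, h2=3, slots 6,2 occupied => index 5.
Insert 33: h=5, h2=4, slots 5,2,6 occupied => index 3.
Insert 286: h=6, h2=5, slot 6 occupied => index 4.
Table: [., ., 723, 33, 286, 62, 146]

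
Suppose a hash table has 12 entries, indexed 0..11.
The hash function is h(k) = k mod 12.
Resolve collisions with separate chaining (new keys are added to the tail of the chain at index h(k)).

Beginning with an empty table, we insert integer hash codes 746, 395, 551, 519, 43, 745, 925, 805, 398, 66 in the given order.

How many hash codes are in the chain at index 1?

3

746 → bucket 2
395 → bucket 11
551 → bucket 11 (collision)
519 → bucket 3
43 → bucket 7
745 → bucket 1
925 → bucket 1 (collision)
805 → bucket 1 (collision)
398 → bucket 2 (collision)
66 → bucket 6
Final buckets:
0: ∅
1: 745 -> 925 -> 805
2: 746 -> 398
3: 519
4: ∅
5: ∅
6: 66
7: 43
8: ∅
9: ∅
10: ∅
11: 395 -> 551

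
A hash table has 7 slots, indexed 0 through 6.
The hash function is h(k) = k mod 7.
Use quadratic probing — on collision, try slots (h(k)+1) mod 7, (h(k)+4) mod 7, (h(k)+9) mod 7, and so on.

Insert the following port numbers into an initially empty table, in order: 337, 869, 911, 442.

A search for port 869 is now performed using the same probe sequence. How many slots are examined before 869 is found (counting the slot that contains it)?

337: h=1 => slot 1
869: h=1, probe 1,2 => slot 2
911: h=1, probe 1,2,5 => slot 5
442: h=1, probe 1,2,5,3 => slot 3
Table: [∅, 337, 869, 442, ∅, 911, ∅]
Lookup 869: h=1, probe 1,2 → found at 2.

2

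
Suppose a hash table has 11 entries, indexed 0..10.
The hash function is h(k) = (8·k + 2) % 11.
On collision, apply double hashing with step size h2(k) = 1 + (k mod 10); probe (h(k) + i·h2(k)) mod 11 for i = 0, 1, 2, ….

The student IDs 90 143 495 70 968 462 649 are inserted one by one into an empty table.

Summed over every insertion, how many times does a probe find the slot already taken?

6

90 hashes to 7; slot 7 is free → place at 7.
143 hashes to 2; slot 2 is free → place at 2.
495 hashes to 2, h2=6; 2 taken → place at 8.
70 hashes to 1; slot 1 is free → place at 1.
968 hashes to 2, h2=9; 2 taken → place at 0.
462 hashes to 2, h2=3; 2 taken → place at 5.
649 hashes to 2, h2=10; 2,1,0 taken → place at 10.
Table: [968, 70, 143, -, -, 462, -, 90, 495, -, 649]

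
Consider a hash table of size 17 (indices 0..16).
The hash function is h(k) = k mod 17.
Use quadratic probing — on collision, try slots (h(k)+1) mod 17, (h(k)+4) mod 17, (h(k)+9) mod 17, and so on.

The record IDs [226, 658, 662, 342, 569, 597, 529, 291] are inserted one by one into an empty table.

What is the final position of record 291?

226: h=5 => slot 5
658: h=12 => slot 12
662: h=16 => slot 16
342: h=2 => slot 2
569: h=8 => slot 8
597: h=2, probe 2,3 => slot 3
529: h=2, probe 2,3,6 => slot 6
291: h=2, probe 2,3,6,11 => slot 11
Table: [., ., 342, 597, ., 226, 529, ., 569, ., ., 291, 658, ., ., ., 662]

11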